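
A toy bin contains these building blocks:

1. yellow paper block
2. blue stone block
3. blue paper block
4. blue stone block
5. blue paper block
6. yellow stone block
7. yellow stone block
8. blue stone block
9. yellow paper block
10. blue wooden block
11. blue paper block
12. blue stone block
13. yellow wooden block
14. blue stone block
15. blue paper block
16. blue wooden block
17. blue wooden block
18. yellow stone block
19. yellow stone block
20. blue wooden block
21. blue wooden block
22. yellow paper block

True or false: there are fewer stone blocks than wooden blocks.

|stone blocks| = 9.
|wooden blocks| = 6.
The claim requires 9 < 6, which does not hold.

False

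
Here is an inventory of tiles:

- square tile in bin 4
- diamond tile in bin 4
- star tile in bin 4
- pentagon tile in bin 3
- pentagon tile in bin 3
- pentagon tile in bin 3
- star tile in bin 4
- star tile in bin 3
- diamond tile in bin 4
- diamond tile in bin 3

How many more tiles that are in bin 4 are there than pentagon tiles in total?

tiles in bin 4: 5.
pentagon tiles: 3.
5 − 3 = 2.

2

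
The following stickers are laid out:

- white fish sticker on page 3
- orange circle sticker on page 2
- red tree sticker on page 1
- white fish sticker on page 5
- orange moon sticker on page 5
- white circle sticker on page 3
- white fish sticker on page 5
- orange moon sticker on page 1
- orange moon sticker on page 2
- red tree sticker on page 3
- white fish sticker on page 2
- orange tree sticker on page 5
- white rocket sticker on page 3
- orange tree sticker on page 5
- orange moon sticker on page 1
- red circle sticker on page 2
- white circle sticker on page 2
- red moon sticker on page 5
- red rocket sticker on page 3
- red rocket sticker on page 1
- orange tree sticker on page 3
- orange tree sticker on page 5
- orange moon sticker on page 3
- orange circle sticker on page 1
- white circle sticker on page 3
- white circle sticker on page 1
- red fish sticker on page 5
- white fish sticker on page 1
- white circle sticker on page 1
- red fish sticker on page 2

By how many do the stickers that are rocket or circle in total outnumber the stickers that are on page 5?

3

stickers that are rocket or circle: 11.
stickers on page 5: 8.
11 − 8 = 3.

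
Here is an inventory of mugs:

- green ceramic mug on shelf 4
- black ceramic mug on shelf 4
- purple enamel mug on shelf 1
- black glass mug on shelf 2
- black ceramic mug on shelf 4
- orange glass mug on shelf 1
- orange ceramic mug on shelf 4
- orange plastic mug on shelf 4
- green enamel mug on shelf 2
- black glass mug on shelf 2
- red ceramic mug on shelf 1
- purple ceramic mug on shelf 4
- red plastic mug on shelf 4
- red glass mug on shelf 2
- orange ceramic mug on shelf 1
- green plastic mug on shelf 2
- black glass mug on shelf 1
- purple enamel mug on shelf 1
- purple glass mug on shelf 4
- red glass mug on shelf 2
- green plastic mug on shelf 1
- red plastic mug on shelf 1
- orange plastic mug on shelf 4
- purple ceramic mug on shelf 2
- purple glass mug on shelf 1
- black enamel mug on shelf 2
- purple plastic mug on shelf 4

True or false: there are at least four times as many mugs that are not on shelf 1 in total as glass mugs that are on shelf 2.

|mugs that are not on shelf 1| = 18.
|glass mugs on shelf 2| = 4.
The claim requires 18 ≥ 4 × 4 = 16, which holds.

True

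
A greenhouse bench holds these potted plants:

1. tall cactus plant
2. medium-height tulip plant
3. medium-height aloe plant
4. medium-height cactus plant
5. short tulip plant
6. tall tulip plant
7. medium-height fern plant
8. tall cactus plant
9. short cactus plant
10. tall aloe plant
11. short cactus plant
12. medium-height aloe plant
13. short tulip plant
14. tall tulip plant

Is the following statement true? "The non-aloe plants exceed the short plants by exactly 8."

False

non-aloe plants: 11.
short plants: 4.
The claim requires 11 − 4 (= 7) to equal 8, which does not hold.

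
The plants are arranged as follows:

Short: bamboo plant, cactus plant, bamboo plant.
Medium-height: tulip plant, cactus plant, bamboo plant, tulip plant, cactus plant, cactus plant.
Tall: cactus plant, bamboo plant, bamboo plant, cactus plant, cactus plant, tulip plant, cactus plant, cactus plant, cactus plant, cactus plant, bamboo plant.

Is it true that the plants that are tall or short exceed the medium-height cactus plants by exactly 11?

|plants that are tall or short| = 14.
|medium-height cactus plants| = 3.
The claim requires 14 − 3 (= 11) to equal 11, which holds.

True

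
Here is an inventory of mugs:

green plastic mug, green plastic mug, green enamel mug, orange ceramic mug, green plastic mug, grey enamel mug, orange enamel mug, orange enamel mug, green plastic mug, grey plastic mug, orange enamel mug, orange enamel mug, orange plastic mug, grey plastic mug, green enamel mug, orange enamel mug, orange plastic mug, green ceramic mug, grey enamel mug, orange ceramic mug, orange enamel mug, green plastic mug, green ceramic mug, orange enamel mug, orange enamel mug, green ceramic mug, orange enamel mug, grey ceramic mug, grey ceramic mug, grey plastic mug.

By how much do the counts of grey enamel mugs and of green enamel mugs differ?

grey enamel mugs: 2. green enamel mugs: 2.
|2 − 2| = 2 − 2 = 0.

0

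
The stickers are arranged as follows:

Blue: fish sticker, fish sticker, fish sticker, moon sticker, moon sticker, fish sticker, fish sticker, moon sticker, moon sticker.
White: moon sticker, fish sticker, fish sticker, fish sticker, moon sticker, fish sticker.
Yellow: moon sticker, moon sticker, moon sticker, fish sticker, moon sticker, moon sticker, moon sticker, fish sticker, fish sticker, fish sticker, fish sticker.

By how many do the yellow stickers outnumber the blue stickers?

2

yellow stickers: 11.
blue stickers: 9.
11 − 9 = 2.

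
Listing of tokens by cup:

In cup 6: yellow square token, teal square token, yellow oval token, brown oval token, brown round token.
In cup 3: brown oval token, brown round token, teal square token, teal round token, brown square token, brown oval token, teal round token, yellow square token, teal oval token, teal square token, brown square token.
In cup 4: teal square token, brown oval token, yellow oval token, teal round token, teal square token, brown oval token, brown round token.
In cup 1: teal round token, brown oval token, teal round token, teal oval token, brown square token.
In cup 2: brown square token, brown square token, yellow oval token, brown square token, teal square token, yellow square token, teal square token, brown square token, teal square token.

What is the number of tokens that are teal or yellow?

teal: 15; yellow: 6; together 15 + 6 = 21.

21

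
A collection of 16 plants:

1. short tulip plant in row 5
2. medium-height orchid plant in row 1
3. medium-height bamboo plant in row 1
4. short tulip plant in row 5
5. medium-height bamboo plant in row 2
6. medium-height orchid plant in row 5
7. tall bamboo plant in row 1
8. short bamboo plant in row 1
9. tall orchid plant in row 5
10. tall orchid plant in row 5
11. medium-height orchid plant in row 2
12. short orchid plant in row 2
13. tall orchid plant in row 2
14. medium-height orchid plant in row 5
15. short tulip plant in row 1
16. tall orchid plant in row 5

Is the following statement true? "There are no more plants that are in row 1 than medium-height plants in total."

There are 5 plants in row 1.
There are 6 medium-height plants.
The claim requires 5 ≤ 6, which holds.

True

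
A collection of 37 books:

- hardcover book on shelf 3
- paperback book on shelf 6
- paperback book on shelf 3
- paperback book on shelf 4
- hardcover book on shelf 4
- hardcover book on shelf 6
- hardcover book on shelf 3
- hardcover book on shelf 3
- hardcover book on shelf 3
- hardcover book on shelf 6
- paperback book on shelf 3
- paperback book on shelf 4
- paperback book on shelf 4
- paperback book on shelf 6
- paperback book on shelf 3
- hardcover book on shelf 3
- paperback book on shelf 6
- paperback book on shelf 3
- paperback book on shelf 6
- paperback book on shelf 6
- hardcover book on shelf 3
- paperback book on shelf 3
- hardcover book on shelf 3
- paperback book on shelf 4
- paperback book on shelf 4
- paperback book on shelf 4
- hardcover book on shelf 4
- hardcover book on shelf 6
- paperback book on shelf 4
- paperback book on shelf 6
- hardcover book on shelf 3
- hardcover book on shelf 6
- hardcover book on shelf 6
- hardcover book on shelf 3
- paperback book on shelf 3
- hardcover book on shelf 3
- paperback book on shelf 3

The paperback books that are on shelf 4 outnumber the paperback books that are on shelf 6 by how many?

paperback books on shelf 4: 7.
paperback books on shelf 6: 6.
7 − 6 = 1.

1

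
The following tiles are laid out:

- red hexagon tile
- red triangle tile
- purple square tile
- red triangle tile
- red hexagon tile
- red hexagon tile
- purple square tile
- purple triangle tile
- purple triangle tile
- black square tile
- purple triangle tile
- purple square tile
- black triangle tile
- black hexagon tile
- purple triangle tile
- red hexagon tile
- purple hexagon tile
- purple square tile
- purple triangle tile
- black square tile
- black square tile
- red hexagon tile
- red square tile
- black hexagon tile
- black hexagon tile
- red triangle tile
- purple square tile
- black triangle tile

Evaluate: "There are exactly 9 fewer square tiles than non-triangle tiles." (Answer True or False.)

True

square tiles: 9.
non-triangle tiles: 18.
The claim requires 18 − 9 (= 9) to equal 9, which holds.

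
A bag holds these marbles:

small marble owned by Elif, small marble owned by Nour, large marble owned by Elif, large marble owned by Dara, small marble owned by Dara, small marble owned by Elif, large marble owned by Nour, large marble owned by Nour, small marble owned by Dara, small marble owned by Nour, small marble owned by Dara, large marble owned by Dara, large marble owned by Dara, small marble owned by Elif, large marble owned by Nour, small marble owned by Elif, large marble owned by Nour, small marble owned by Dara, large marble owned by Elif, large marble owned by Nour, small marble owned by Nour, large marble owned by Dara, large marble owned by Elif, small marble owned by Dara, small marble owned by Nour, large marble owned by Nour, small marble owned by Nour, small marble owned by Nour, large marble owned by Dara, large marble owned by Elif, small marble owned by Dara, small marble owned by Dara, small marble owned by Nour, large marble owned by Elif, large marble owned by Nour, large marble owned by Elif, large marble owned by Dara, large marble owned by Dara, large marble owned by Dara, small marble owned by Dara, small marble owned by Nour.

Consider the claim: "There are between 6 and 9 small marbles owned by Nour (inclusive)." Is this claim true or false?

True

Count of small marbles owned by Nour: 8.
The claim requires 6 ≤ 8 ≤ 9, which holds.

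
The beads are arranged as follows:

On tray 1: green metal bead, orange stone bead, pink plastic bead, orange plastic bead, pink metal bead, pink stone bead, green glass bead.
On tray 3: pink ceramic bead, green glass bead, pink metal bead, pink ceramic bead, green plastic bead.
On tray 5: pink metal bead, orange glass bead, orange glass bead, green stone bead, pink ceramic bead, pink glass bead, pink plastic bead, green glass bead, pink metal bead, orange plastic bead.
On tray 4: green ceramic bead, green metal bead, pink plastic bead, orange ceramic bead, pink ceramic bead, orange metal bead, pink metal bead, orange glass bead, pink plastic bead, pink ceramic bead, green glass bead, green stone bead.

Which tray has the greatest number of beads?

tray 4

Counts by tray: tray 4→12, tray 5→10, tray 1→7, tray 3→5.
The maximum is 12, held uniquely by tray 4.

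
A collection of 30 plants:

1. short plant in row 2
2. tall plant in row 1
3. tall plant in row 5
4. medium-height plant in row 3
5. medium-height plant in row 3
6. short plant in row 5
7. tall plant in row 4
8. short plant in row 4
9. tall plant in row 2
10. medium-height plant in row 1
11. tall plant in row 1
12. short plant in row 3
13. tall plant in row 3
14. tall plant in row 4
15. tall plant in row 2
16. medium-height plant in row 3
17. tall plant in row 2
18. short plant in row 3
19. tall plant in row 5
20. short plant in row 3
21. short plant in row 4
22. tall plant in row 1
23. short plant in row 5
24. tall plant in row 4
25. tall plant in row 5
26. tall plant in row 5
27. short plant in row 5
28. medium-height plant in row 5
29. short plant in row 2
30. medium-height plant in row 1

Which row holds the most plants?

row 5

Counts by row: row 5→8, row 3→7, row 4→5, row 1→5, row 2→5.
The maximum is 8, held uniquely by row 5.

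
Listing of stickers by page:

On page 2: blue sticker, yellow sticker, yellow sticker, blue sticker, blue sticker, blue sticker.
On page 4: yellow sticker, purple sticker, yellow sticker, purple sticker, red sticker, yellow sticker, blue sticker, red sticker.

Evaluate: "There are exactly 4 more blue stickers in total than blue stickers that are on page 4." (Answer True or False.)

True

blue stickers: 5.
blue stickers on page 4: 1.
The claim requires 5 − 1 (= 4) to equal 4, which holds.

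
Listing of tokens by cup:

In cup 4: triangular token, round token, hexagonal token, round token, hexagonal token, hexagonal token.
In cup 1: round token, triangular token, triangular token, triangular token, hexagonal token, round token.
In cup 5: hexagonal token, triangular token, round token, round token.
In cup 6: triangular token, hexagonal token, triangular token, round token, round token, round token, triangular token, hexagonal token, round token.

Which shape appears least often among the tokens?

Counts by shape: round 10, triangular 8, hexagonal 7.
The minimum is 7, held uniquely by hexagonal.

hexagonal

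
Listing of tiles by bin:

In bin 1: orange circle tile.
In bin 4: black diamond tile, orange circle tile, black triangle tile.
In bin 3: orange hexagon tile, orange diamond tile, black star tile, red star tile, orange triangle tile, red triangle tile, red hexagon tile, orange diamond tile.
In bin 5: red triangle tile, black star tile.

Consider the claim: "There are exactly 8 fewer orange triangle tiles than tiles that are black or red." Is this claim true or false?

False

orange triangle tiles: 1.
tiles that are black or red: 8.
The claim requires 8 − 1 (= 7) to equal 8, which does not hold.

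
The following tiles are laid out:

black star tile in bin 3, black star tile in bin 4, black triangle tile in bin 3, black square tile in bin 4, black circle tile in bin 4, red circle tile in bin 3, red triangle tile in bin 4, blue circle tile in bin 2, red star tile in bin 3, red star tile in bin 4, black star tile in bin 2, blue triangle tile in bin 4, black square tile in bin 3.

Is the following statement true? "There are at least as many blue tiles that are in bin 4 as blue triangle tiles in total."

|blue tiles in bin 4| = 1.
|blue triangle tiles| = 1.
The claim requires 1 ≥ 1, which holds.

True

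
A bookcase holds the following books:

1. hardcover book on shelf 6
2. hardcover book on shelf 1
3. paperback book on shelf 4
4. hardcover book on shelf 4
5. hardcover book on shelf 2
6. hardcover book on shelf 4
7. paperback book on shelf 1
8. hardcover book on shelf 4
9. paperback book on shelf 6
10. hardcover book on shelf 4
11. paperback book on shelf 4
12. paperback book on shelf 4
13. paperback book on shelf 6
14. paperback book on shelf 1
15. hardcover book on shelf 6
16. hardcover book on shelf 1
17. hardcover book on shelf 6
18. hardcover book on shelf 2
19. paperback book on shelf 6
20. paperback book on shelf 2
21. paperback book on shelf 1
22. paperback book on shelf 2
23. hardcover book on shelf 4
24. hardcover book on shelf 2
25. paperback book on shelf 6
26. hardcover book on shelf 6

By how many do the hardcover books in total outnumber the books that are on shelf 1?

9

hardcover books: 14.
books on shelf 1: 5.
14 − 5 = 9.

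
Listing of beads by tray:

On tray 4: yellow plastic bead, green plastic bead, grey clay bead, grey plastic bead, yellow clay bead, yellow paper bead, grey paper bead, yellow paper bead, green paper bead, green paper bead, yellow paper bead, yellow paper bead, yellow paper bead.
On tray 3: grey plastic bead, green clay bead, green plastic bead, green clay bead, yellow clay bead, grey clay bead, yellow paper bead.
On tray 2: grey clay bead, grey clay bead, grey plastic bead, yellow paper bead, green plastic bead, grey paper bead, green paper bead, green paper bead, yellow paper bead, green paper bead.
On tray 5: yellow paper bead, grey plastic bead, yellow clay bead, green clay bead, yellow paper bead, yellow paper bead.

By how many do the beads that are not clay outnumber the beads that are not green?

1

beads that are not clay: 26.
beads that are not green: 25.
26 − 25 = 1.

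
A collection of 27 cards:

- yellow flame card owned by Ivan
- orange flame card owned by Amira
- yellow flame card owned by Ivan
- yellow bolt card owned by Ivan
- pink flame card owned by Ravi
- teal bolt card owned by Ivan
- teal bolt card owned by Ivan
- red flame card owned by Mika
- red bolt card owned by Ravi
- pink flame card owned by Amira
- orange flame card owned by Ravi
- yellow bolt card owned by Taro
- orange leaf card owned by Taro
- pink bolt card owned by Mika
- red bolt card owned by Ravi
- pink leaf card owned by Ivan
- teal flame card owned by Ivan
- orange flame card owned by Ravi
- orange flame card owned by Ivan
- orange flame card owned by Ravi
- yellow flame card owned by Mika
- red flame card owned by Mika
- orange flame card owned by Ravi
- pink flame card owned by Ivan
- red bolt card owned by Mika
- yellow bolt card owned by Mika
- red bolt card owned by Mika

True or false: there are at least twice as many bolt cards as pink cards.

True

There are 10 bolt cards.
There are 5 pink cards.
The claim requires 10 ≥ 2 × 5 = 10, which holds.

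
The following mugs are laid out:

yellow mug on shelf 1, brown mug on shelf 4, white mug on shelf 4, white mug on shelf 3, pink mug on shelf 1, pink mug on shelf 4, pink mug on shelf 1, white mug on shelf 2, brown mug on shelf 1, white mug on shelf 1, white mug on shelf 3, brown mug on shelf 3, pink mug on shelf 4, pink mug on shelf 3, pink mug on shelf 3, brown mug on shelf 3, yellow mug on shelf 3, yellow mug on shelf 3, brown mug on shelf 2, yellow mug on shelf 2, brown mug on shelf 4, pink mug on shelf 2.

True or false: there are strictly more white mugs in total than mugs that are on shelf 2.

|white mugs| = 5.
|mugs on shelf 2| = 4.
The claim requires 5 > 4, which holds.

True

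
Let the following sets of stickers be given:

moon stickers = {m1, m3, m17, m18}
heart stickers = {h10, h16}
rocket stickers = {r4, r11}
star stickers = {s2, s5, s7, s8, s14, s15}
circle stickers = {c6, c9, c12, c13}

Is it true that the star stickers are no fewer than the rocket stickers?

There are 6 star stickers.
There are 2 rocket stickers.
The claim requires 6 ≥ 2, which holds.

True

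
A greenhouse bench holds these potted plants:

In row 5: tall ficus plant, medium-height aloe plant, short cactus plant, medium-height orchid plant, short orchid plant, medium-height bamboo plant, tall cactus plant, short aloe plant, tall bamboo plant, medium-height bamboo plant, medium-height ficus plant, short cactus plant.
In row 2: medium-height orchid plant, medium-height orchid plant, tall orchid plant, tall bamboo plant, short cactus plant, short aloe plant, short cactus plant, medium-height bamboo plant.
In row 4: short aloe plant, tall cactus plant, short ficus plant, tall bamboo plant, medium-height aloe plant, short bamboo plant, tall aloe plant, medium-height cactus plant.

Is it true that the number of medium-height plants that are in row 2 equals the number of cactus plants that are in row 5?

|medium-height plants in row 2| = 3.
|cactus plants in row 5| = 3.
The claim requires 3 = 3, which holds.

True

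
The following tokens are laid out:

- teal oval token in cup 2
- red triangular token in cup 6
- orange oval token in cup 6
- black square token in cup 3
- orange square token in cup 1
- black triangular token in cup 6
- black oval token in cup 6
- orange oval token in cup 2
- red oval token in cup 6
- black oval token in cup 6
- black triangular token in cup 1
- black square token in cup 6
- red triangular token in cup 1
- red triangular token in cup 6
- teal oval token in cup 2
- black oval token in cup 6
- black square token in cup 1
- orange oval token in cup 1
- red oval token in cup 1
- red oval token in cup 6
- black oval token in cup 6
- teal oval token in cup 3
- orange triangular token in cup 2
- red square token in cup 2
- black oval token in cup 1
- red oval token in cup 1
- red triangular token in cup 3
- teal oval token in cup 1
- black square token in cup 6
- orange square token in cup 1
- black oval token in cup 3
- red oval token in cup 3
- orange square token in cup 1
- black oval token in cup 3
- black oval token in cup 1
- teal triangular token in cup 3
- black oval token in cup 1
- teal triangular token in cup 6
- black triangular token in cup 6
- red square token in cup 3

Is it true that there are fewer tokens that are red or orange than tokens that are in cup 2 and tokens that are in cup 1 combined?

There are 18 tokens that are red or orange.
tokens in cup 2: 5; tokens in cup 1: 13; combined: 5 + 13 = 18.
The claim requires 18 < 18, which does not hold.

False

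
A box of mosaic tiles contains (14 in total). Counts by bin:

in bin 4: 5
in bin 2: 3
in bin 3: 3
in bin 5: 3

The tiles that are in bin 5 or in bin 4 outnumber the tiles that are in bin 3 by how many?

5

tiles in bin 5 or in bin 4: 8.
tiles in bin 3: 3.
8 − 3 = 5.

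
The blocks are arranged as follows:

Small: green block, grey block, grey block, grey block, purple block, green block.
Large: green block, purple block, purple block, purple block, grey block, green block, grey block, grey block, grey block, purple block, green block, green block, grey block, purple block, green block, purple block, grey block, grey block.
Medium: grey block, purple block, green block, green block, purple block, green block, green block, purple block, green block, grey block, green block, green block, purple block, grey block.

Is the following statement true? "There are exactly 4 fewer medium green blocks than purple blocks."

True

|medium green blocks| = 7.
|purple blocks| = 11.
The claim requires 11 − 7 (= 4) to equal 4, which holds.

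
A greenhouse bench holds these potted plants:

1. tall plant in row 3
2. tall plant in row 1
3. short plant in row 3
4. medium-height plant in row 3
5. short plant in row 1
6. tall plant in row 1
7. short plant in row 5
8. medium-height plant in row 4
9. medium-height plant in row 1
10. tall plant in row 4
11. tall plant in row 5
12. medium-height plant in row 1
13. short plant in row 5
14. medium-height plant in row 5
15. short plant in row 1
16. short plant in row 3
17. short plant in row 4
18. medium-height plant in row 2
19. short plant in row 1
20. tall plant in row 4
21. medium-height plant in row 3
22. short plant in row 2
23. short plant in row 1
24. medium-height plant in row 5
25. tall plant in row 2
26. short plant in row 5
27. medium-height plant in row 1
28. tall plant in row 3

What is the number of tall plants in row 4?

2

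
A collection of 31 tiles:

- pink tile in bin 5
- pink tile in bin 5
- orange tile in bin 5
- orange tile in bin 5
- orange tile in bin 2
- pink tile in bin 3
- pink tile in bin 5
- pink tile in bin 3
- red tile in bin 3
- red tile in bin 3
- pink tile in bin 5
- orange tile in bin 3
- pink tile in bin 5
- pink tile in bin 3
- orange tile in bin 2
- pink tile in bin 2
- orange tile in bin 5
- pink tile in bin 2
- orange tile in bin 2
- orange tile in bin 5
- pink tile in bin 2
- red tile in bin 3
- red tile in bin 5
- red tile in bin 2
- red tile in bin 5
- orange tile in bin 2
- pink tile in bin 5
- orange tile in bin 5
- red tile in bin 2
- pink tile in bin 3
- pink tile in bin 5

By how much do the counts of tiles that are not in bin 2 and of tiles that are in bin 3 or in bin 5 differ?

tiles that are not in bin 2: 22. tiles in bin 3 or in bin 5: 22.
|22 − 22| = 22 − 22 = 0.

0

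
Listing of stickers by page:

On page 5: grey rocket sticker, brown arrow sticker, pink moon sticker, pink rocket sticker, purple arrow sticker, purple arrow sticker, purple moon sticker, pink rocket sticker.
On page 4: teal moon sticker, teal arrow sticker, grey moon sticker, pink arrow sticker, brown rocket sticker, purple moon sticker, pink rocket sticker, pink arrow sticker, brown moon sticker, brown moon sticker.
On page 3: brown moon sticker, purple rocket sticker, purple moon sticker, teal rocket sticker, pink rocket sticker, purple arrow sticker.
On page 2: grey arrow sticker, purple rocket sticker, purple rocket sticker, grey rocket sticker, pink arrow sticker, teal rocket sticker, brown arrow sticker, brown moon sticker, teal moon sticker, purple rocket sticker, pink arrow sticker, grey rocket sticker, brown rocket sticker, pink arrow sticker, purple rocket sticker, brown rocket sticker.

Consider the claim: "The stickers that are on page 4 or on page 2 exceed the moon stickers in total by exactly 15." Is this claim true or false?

stickers on page 4 or on page 2: 26.
moon stickers: 11.
The claim requires 26 − 11 (= 15) to equal 15, which holds.

True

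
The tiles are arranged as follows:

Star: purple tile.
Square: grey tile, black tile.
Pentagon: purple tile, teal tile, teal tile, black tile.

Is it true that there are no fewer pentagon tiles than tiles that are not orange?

False

pentagon tiles: 4.
tiles that are not orange: 7.
The claim requires 4 ≥ 7, which does not hold.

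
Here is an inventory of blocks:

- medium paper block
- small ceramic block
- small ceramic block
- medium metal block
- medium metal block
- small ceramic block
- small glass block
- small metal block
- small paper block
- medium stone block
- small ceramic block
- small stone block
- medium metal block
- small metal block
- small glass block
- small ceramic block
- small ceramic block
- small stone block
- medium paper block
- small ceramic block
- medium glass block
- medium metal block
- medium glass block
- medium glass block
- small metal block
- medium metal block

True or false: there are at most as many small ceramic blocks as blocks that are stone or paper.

False

small ceramic blocks: 7.
blocks that are stone or paper: 6.
The claim requires 7 ≤ 6, which does not hold.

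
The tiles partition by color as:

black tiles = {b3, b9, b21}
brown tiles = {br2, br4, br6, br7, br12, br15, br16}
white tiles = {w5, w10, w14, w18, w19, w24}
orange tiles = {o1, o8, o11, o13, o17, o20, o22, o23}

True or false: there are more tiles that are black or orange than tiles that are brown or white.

False

tiles that are black or orange: 11.
tiles that are brown or white: 13.
The claim requires 11 > 13, which does not hold.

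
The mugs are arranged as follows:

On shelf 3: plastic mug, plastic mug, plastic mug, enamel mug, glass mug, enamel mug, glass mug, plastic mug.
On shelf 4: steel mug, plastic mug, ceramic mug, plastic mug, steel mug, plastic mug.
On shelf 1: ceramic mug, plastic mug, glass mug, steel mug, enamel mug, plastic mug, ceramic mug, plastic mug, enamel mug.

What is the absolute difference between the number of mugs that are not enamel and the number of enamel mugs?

15

mugs that are not enamel: 19. enamel mugs: 4.
|19 − 4| = 19 − 4 = 15.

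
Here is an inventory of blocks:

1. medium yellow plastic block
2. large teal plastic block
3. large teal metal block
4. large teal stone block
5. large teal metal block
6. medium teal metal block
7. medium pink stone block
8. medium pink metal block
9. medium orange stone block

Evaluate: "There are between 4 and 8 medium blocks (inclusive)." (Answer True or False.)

There are 5 medium blocks.
The claim requires 4 ≤ 5 ≤ 8, which holds.

True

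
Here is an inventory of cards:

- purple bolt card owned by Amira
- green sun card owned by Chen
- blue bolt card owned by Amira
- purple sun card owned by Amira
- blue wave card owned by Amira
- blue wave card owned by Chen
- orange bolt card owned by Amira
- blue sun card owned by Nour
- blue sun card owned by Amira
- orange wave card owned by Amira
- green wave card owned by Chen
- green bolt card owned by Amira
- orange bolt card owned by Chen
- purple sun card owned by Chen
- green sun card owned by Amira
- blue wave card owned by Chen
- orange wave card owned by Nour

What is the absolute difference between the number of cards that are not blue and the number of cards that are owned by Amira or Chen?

cards that are not blue: 11. cards owned by Amira or Chen: 15.
|11 − 15| = 15 − 11 = 4.

4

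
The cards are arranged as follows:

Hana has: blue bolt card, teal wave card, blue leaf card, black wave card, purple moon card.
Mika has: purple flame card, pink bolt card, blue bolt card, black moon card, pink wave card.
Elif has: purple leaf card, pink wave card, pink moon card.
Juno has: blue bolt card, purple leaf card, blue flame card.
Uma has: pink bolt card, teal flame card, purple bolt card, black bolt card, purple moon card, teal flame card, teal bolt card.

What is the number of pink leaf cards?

0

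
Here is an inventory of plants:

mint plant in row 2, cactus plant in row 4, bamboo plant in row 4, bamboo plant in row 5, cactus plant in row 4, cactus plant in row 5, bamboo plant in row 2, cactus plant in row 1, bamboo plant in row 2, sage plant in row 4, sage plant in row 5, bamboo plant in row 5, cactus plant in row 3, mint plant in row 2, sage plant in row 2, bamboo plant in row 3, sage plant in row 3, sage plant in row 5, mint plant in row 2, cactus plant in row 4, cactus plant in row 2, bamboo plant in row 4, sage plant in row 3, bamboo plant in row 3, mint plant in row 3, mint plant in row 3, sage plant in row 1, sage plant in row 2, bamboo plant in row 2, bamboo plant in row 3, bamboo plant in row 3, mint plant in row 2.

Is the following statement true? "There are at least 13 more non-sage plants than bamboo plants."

non-sage plants: 24.
bamboo plants: 11.
The claim requires 24 − 11 = 13 ≥ 13, which holds.

True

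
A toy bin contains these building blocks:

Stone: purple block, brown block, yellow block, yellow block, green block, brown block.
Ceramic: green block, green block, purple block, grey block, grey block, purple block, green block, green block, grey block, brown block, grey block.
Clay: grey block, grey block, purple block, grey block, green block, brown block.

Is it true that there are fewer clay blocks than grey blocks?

True

|clay blocks| = 6.
|grey blocks| = 7.
The claim requires 6 < 7, which holds.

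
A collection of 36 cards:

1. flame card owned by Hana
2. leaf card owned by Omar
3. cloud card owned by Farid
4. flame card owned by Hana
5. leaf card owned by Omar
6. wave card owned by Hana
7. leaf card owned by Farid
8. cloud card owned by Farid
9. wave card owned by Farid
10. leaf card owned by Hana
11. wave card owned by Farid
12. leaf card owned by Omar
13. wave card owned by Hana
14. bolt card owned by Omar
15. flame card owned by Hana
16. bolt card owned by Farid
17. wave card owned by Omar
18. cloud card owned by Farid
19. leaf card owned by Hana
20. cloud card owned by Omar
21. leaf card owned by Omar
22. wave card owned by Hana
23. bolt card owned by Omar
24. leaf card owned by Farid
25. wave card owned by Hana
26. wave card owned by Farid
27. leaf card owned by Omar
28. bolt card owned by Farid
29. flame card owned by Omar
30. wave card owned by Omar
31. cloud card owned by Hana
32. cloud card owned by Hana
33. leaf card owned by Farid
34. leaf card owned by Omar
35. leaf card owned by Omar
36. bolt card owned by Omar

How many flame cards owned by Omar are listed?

1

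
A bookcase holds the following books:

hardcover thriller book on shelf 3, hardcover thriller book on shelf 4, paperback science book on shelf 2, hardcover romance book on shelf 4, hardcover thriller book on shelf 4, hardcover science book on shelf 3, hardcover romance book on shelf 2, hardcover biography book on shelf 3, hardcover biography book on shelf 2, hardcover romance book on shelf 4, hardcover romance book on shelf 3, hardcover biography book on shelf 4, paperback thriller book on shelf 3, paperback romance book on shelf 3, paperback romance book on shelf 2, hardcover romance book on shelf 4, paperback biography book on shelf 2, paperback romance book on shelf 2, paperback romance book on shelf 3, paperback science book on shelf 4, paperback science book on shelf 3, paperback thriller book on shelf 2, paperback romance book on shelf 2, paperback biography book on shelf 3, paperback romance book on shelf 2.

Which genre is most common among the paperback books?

romance

Counts by genre (restricted to paperback books): romance 6, science 3, biography 2, thriller 2.
The maximum is 6, held uniquely by romance.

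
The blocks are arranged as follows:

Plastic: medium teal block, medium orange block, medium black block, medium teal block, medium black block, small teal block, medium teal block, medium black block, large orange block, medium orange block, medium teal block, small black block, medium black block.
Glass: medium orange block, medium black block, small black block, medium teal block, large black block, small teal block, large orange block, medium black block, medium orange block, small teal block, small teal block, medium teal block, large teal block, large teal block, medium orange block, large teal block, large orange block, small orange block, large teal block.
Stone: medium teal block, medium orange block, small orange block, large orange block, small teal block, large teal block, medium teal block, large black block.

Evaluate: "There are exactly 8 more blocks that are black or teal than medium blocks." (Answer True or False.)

True

|blocks that are black or teal| = 28.
|medium blocks| = 20.
The claim requires 28 − 20 (= 8) to equal 8, which holds.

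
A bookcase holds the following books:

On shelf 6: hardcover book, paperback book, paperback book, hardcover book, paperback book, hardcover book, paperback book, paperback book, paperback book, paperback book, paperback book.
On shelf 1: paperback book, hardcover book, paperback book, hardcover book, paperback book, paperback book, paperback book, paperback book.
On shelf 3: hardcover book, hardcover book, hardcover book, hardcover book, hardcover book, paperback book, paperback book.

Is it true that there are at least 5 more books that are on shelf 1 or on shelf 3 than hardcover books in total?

There are 15 books on shelf 1 or on shelf 3.
There are 10 hardcover books.
The claim requires 15 − 10 = 5 ≥ 5, which holds.

True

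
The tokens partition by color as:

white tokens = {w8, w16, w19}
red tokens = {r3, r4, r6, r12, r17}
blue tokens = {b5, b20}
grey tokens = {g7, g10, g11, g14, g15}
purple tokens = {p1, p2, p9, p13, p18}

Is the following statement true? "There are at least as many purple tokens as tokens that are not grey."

False

|purple tokens| = 5.
|tokens that are not grey| = 15.
The claim requires 5 ≥ 15, which does not hold.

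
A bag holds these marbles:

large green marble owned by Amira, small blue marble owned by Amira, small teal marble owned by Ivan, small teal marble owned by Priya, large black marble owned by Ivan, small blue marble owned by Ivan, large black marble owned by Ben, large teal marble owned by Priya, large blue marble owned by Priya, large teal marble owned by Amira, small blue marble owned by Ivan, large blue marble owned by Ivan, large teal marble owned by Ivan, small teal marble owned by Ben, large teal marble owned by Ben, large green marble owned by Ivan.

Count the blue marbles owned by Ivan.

3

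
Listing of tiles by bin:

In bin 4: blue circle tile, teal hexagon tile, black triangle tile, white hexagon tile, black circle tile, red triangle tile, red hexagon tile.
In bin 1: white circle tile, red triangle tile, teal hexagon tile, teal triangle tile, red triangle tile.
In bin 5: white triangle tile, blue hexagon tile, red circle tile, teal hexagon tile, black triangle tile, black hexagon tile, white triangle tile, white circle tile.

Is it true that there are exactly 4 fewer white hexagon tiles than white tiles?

There is 1 white hexagon tile.
There are 5 white tiles.
The claim requires 5 − 1 (= 4) to equal 4, which holds.

True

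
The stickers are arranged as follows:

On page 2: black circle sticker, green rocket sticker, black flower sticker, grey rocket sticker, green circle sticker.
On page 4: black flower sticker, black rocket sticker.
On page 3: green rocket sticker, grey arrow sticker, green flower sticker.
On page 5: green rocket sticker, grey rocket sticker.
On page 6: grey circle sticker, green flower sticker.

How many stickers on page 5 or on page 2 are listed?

on page 2: 5; on page 5: 2; together 5 + 2 = 7.

7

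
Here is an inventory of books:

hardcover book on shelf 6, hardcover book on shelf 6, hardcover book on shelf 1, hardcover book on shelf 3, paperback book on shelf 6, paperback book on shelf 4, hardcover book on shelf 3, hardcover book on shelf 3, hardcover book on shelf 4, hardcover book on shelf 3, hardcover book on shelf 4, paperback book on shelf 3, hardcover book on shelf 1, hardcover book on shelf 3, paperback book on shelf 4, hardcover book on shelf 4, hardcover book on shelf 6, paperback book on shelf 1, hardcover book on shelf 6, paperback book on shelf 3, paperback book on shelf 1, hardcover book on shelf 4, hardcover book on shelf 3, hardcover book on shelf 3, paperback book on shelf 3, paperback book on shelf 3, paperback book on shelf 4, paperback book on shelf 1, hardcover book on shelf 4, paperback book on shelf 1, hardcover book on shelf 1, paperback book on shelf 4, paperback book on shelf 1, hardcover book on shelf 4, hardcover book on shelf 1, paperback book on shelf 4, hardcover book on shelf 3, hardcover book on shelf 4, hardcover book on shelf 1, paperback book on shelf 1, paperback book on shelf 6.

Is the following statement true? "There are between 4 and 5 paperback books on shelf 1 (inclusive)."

False

|paperback books on shelf 1| = 6.
The claim requires 4 ≤ 6 ≤ 5, which does not hold.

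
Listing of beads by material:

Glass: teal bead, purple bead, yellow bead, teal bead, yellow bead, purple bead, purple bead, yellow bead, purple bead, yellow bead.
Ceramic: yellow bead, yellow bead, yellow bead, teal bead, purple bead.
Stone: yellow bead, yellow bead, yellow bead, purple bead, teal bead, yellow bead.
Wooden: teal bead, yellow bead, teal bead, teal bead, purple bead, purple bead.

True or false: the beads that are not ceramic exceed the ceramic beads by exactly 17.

beads that are not ceramic: 22.
ceramic beads: 5.
The claim requires 22 − 5 (= 17) to equal 17, which holds.

True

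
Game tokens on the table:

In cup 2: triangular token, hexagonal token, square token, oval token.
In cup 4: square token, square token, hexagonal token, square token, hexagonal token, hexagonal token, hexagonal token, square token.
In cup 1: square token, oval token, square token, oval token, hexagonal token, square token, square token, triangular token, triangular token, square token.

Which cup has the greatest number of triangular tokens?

Counts by cup (restricted to triangular tokens): cup 1→2, cup 2→1, cup 4→0.
The maximum is 2, held uniquely by cup 1.

cup 1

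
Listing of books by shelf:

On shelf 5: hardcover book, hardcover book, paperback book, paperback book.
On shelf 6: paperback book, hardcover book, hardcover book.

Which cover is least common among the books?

Counts by cover: hardcover 4, paperback 3.
The minimum is 3, held uniquely by paperback.

paperback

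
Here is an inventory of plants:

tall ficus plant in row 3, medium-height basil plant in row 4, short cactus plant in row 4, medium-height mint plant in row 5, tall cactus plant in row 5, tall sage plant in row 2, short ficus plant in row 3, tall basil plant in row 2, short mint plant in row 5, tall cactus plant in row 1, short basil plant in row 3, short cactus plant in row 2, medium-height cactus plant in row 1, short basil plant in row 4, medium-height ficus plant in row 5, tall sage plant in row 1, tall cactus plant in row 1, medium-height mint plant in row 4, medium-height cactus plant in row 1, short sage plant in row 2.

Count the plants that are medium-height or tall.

13

medium-height: 6; tall: 7; together 6 + 7 = 13.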